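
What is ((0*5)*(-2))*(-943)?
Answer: 0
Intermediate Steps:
((0*5)*(-2))*(-943) = (0*(-2))*(-943) = 0*(-943) = 0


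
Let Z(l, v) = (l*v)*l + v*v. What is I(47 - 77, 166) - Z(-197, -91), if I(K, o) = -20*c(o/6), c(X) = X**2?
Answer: 31572262/9 ≈ 3.5080e+6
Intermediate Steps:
I(K, o) = -5*o**2/9 (I(K, o) = -20*o**2/36 = -5*o**2/9)
Z(l, v) = v**2 + v*l**2 (Z(l, v) = v*l**2 + v**2 = v**2 + v*l**2)
I(47 - 77, 166) - Z(-197, -91) = -5/9*166**2 - (-91)*(-91 + (-197)**2) = -5/9*27556 - (-91)*(-91 + 38809) = -137780/9 - (-91)*38718 = -137780/9 - 1*(-3523338) = -137780/9 + 3523338 = 31572262/9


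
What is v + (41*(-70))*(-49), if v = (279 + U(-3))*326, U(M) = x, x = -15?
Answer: 226694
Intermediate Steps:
U(M) = -15
v = 86064 (v = (279 - 15)*326 = 264*326 = 86064)
v + (41*(-70))*(-49) = 86064 + (41*(-70))*(-49) = 86064 - 2870*(-49) = 86064 + 140630 = 226694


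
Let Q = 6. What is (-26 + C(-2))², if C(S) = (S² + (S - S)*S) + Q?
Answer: 256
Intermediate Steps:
C(S) = 6 + S² (C(S) = (S² + (S - S)*S) + 6 = (S² + 0*S) + 6 = (S² + 0) + 6 = S² + 6 = 6 + S²)
(-26 + C(-2))² = (-26 + (6 + (-2)²))² = (-26 + (6 + 4))² = (-26 + 10)² = (-16)² = 256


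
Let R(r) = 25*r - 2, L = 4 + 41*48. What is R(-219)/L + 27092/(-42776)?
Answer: -35963697/10544284 ≈ -3.4107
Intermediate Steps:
L = 1972 (L = 4 + 1968 = 1972)
R(r) = -2 + 25*r
R(-219)/L + 27092/(-42776) = (-2 + 25*(-219))/1972 + 27092/(-42776) = (-2 - 5475)*(1/1972) + 27092*(-1/42776) = -5477*1/1972 - 6773/10694 = -5477/1972 - 6773/10694 = -35963697/10544284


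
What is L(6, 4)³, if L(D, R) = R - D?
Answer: -8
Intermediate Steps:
L(6, 4)³ = (4 - 1*6)³ = (4 - 6)³ = (-2)³ = -8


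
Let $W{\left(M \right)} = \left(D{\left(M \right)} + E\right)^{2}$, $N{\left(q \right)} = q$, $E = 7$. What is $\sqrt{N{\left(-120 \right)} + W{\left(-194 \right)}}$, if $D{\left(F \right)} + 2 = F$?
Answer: $\sqrt{35601} \approx 188.68$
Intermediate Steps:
$D{\left(F \right)} = -2 + F$
$W{\left(M \right)} = \left(5 + M\right)^{2}$ ($W{\left(M \right)} = \left(\left(-2 + M\right) + 7\right)^{2} = \left(5 + M\right)^{2}$)
$\sqrt{N{\left(-120 \right)} + W{\left(-194 \right)}} = \sqrt{-120 + \left(5 - 194\right)^{2}} = \sqrt{-120 + \left(-189\right)^{2}} = \sqrt{-120 + 35721} = \sqrt{35601}$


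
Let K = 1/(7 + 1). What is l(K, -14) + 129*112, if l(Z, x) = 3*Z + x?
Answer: 115475/8 ≈ 14434.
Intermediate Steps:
K = ⅛ (K = 1/8 = ⅛ ≈ 0.12500)
l(Z, x) = x + 3*Z
l(K, -14) + 129*112 = (-14 + 3*(⅛)) + 129*112 = (-14 + 3/8) + 14448 = -109/8 + 14448 = 115475/8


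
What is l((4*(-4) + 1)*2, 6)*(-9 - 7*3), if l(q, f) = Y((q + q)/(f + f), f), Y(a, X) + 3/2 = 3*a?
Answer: 495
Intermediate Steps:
Y(a, X) = -3/2 + 3*a
l(q, f) = -3/2 + 3*q/f (l(q, f) = -3/2 + 3*((q + q)/(f + f)) = -3/2 + 3*((2*q)/((2*f))) = -3/2 + 3*((2*q)*(1/(2*f))) = -3/2 + 3*(q/f) = -3/2 + 3*q/f)
l((4*(-4) + 1)*2, 6)*(-9 - 7*3) = (-3/2 + 3*((4*(-4) + 1)*2)/6)*(-9 - 7*3) = (-3/2 + 3*((-16 + 1)*2)*(1/6))*(-9 - 21) = (-3/2 + 3*(-15*2)*(1/6))*(-30) = (-3/2 + 3*(-30)*(1/6))*(-30) = (-3/2 - 15)*(-30) = -33/2*(-30) = 495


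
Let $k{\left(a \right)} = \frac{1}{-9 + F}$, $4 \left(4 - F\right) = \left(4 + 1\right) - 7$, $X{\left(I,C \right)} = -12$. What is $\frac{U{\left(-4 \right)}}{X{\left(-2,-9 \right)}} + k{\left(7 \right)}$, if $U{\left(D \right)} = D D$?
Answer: $- \frac{14}{9} \approx -1.5556$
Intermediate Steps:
$F = \frac{9}{2}$ ($F = 4 - \frac{\left(4 + 1\right) - 7}{4} = 4 - \frac{5 - 7}{4} = 4 - - \frac{1}{2} = 4 + \frac{1}{2} = \frac{9}{2} \approx 4.5$)
$U{\left(D \right)} = D^{2}$
$k{\left(a \right)} = - \frac{2}{9}$ ($k{\left(a \right)} = \frac{1}{-9 + \frac{9}{2}} = \frac{1}{- \frac{9}{2}} = - \frac{2}{9}$)
$\frac{U{\left(-4 \right)}}{X{\left(-2,-9 \right)}} + k{\left(7 \right)} = \frac{\left(-4\right)^{2}}{-12} - \frac{2}{9} = \left(- \frac{1}{12}\right) 16 - \frac{2}{9} = - \frac{4}{3} - \frac{2}{9} = - \frac{14}{9}$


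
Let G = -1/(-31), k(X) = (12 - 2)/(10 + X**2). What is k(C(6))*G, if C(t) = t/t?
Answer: 10/341 ≈ 0.029326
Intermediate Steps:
C(t) = 1
k(X) = 10/(10 + X**2)
G = 1/31 (G = -1*(-1/31) = 1/31 ≈ 0.032258)
k(C(6))*G = (10/(10 + 1**2))*(1/31) = (10/(10 + 1))*(1/31) = (10/11)*(1/31) = 10/341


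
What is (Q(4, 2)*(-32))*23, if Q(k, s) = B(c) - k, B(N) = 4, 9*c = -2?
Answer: 0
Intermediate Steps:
c = -2/9 (c = (1/9)*(-2) = -2/9 ≈ -0.22222)
Q(k, s) = 4 - k
(Q(4, 2)*(-32))*23 = ((4 - 1*4)*(-32))*23 = ((4 - 4)*(-32))*23 = (0*(-32))*23 = 0*23 = 0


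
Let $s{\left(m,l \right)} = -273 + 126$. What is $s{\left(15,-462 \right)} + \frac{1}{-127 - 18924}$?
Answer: $- \frac{2800498}{19051} \approx -147.0$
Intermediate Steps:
$s{\left(m,l \right)} = -147$
$s{\left(15,-462 \right)} + \frac{1}{-127 - 18924} = -147 + \frac{1}{-127 - 18924} = -147 + \frac{1}{-19051} = -147 - \frac{1}{19051} = - \frac{2800498}{19051}$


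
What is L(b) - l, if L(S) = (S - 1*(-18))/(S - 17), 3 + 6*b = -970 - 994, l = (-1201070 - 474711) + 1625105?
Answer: 104850503/2069 ≈ 50677.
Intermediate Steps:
l = -50676 (l = -1675781 + 1625105 = -50676)
b = -1967/6 (b = -½ + (-970 - 994)/6 = -½ + (⅙)*(-1964) = -½ - 982/3 = -1967/6 ≈ -327.83)
L(S) = (18 + S)/(-17 + S) (L(S) = (S + 18)/(-17 + S) = (18 + S)/(-17 + S))
L(b) - l = (18 - 1967/6)/(-17 - 1967/6) - 1*(-50676) = -1859/6/(-2069/6) + 50676 = -6/2069*(-1859/6) + 50676 = 1859/2069 + 50676 = 104850503/2069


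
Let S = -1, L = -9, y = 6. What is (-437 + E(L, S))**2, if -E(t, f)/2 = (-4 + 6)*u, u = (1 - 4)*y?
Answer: 133225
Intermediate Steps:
u = -18 (u = (1 - 4)*6 = -3*6 = -18)
E(t, f) = 72 (E(t, f) = -2*(-4 + 6)*(-18) = -4*(-18) = -2*(-36) = 72)
(-437 + E(L, S))**2 = (-437 + 72)**2 = (-365)**2 = 133225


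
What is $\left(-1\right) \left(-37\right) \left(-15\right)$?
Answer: $-555$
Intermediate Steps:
$\left(-1\right) \left(-37\right) \left(-15\right) = 37 \left(-15\right) = -555$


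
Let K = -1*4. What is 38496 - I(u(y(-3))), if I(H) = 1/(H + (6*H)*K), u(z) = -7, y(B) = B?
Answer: 6197855/161 ≈ 38496.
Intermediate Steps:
K = -4
I(H) = -1/(23*H) (I(H) = 1/(H + (6*H)*(-4)) = 1/(H - 24*H) = 1/(-23*H) = -1/(23*H))
38496 - I(u(y(-3))) = 38496 - (-1)/(23*(-7)) = 38496 - (-1)*(-1)/(23*7) = 38496 - 1*1/161 = 38496 - 1/161 = 6197855/161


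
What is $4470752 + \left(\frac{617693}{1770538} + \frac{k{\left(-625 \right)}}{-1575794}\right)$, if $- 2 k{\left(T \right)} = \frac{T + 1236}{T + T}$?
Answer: $\frac{1417433314578354984831}{317045813315000} \approx 4.4708 \cdot 10^{6}$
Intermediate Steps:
$k{\left(T \right)} = - \frac{1236 + T}{4 T}$ ($k{\left(T \right)} = - \frac{\left(T + 1236\right) \frac{1}{T + T}}{2} = - \frac{\left(1236 + T\right) \frac{1}{2 T}}{2} = - \frac{\frac{1}{2} \frac{1}{T} \left(1236 + T\right)}{2} = - \frac{1236 + T}{4 T}$)
$4470752 + \left(\frac{617693}{1770538} + \frac{k{\left(-625 \right)}}{-1575794}\right) = 4470752 + \left(\frac{617693}{1770538} + \frac{\frac{1}{4} \frac{1}{-625} \left(-1236 - -625\right)}{-1575794}\right) = 4470752 + \left(617693 \cdot \frac{1}{1770538} + \frac{1}{4} \left(- \frac{1}{625}\right) \left(-1236 + 625\right) \left(- \frac{1}{1575794}\right)\right) = 4470752 + \left(\frac{617693}{1770538} + \frac{1}{4} \left(- \frac{1}{625}\right) \left(-611\right) \left(- \frac{1}{1575794}\right)\right) = 4470752 + \left(\frac{617693}{1770538} + \frac{611}{2500} \left(- \frac{1}{1575794}\right)\right) = 4470752 + \left(\frac{617693}{1770538} - \frac{611}{3939485000}\right) = 4470752 + \frac{110608692104831}{317045813315000} = \frac{1417433314578354984831}{317045813315000}$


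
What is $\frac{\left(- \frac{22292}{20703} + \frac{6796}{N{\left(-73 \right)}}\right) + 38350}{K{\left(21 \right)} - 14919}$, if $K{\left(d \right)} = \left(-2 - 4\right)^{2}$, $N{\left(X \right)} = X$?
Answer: $- \frac{57816758746}{22492960677} \approx -2.5704$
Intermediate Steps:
$K{\left(d \right)} = 36$ ($K{\left(d \right)} = \left(-6\right)^{2} = 36$)
$\frac{\left(- \frac{22292}{20703} + \frac{6796}{N{\left(-73 \right)}}\right) + 38350}{K{\left(21 \right)} - 14919} = \frac{\left(- \frac{22292}{20703} + \frac{6796}{-73}\right) + 38350}{36 - 14919} = \frac{\left(\left(-22292\right) \frac{1}{20703} + 6796 \left(- \frac{1}{73}\right)\right) + 38350}{-14883} = \left(\left(- \frac{22292}{20703} - \frac{6796}{73}\right) + 38350\right) \left(- \frac{1}{14883}\right) = \left(- \frac{142324904}{1511319} + 38350\right) \left(- \frac{1}{14883}\right) = \frac{57816758746}{1511319} \left(- \frac{1}{14883}\right) = - \frac{57816758746}{22492960677}$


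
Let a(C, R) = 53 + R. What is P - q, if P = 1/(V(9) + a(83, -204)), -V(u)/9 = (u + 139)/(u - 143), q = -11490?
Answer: 108591923/9451 ≈ 11490.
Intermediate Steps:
V(u) = -9*(139 + u)/(-143 + u) (V(u) = -9*(u + 139)/(u - 143) = -9*(139 + u)/(-143 + u))
P = -67/9451 (P = 1/(9*(-139 - 1*9)/(-143 + 9) + (53 - 204)) = 1/(9*(-139 - 9)/(-134) - 151) = 1/(9*(-1/134)*(-148) - 151) = 1/(666/67 - 151) = 1/(-9451/67) = -67/9451 ≈ -0.0070892)
P - q = -67/9451 - 1*(-11490) = -67/9451 + 11490 = 108591923/9451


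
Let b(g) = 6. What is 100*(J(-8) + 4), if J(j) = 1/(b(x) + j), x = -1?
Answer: 350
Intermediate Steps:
J(j) = 1/(6 + j)
100*(J(-8) + 4) = 100*(1/(6 - 8) + 4) = 100*(1/(-2) + 4) = 100*(-½ + 4) = 100*(7/2) = 350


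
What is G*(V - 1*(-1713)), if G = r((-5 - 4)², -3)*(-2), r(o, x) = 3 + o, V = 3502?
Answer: -876120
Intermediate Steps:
G = -168 (G = (3 + (-5 - 4)²)*(-2) = (3 + (-9)²)*(-2) = (3 + 81)*(-2) = 84*(-2) = -168)
G*(V - 1*(-1713)) = -168*(3502 - 1*(-1713)) = -168*(3502 + 1713) = -168*5215 = -876120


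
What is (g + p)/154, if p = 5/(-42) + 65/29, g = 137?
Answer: 169451/187572 ≈ 0.90339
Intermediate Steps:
p = 2585/1218 (p = 5*(-1/42) + 65*(1/29) = -5/42 + 65/29 = 2585/1218 ≈ 2.1223)
(g + p)/154 = (137 + 2585/1218)/154 = (169451/1218)*(1/154) = 169451/187572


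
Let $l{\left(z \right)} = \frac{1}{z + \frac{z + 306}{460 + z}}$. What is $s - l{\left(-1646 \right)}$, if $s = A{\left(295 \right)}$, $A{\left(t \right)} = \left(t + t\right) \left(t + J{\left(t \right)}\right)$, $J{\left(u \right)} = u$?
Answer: $\frac{339539525393}{975408} \approx 3.481 \cdot 10^{5}$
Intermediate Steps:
$l{\left(z \right)} = \frac{1}{z + \frac{306 + z}{460 + z}}$
$A{\left(t \right)} = 4 t^{2}$ ($A{\left(t \right)} = \left(t + t\right) \left(t + t\right) = 2 t 2 t = 4 t^{2}$)
$s = 348100$ ($s = 4 \cdot 295^{2} = 4 \cdot 87025 = 348100$)
$s - l{\left(-1646 \right)} = 348100 - \frac{460 - 1646}{306 + \left(-1646\right)^{2} + 461 \left(-1646\right)} = 348100 - \frac{1}{306 + 2709316 - 758806} \left(-1186\right) = 348100 - \frac{1}{1950816} \left(-1186\right) = 348100 - - \frac{593}{975408} = 348100 + \frac{593}{975408} = \frac{339539525393}{975408}$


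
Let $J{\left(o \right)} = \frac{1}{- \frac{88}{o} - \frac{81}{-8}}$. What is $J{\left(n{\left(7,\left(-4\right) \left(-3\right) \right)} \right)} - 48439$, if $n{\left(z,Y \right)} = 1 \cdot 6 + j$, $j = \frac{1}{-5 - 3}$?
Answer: $- \frac{88401551}{1825} \approx -48439.0$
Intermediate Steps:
$j = - \frac{1}{8}$ ($j = \frac{1}{-5 - 3} = \frac{1}{-8} = - \frac{1}{8} \approx -0.125$)
$n{\left(z,Y \right)} = \frac{47}{8}$ ($n{\left(z,Y \right)} = 1 \cdot 6 - \frac{1}{8} = 6 - \frac{1}{8} = \frac{47}{8}$)
$J{\left(o \right)} = \frac{1}{\frac{81}{8} - \frac{88}{o}}$ ($J{\left(o \right)} = \frac{1}{- \frac{88}{o} - - \frac{81}{8}} = \frac{1}{- \frac{88}{o} + \frac{81}{8}} = \frac{1}{\frac{81}{8} - \frac{88}{o}}$)
$J{\left(n{\left(7,\left(-4\right) \left(-3\right) \right)} \right)} - 48439 = 8 \cdot \frac{47}{8} \frac{1}{-704 + 81 \cdot \frac{47}{8}} - 48439 = 8 \cdot \frac{47}{8} \frac{1}{-704 + \frac{3807}{8}} - 48439 = 8 \cdot \frac{47}{8} \frac{1}{- \frac{1825}{8}} - 48439 = 8 \cdot \frac{47}{8} \left(- \frac{8}{1825}\right) - 48439 = - \frac{376}{1825} - 48439 = - \frac{88401551}{1825}$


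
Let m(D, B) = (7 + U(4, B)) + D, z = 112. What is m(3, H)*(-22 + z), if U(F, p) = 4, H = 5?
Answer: 1260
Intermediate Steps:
m(D, B) = 11 + D (m(D, B) = (7 + 4) + D = 11 + D)
m(3, H)*(-22 + z) = (11 + 3)*(-22 + 112) = 14*90 = 1260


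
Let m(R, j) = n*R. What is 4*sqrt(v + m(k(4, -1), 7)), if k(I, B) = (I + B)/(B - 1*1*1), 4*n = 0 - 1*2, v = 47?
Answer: 2*sqrt(191) ≈ 27.641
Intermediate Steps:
n = -1/2 (n = (0 - 1*2)/4 = (0 - 2)/4 = (1/4)*(-2) = -1/2 ≈ -0.50000)
k(I, B) = (B + I)/(-1 + B) (k(I, B) = (B + I)/(B - 1*1) = (B + I)/(B - 1) = (B + I)/(-1 + B))
m(R, j) = -R/2
4*sqrt(v + m(k(4, -1), 7)) = 4*sqrt(47 - (-1 + 4)/(2*(-1 - 1))) = 4*sqrt(47 - 3/(2*(-2))) = 4*sqrt(47 - (-1)*3/4) = 4*sqrt(47 - 1/2*(-3/2)) = 4*sqrt(47 + 3/4) = 4*sqrt(191/4) = 4*(sqrt(191)/2) = 2*sqrt(191)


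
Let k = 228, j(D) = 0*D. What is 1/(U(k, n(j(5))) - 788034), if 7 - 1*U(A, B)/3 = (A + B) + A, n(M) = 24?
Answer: -1/789453 ≈ -1.2667e-6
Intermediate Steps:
j(D) = 0
U(A, B) = 21 - 6*A - 3*B (U(A, B) = 21 - 3*((A + B) + A) = 21 - 3*(B + 2*A) = 21 + (-6*A - 3*B) = 21 - 6*A - 3*B)
1/(U(k, n(j(5))) - 788034) = 1/((21 - 6*228 - 3*24) - 788034) = 1/((21 - 1368 - 72) - 788034) = 1/(-1419 - 788034) = 1/(-789453) = -1/789453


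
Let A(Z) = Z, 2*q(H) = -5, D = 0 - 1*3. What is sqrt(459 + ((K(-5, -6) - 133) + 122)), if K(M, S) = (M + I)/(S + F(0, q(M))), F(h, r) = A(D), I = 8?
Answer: sqrt(4029)/3 ≈ 21.158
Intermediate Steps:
D = -3 (D = 0 - 3 = -3)
q(H) = -5/2 (q(H) = (1/2)*(-5) = -5/2)
F(h, r) = -3
K(M, S) = (8 + M)/(-3 + S) (K(M, S) = (M + 8)/(S - 3) = (8 + M)/(-3 + S))
sqrt(459 + ((K(-5, -6) - 133) + 122)) = sqrt(459 + (((8 - 5)/(-3 - 6) - 133) + 122)) = sqrt(459 + ((3/(-9) - 133) + 122)) = sqrt(459 + ((-1/9*3 - 133) + 122)) = sqrt(459 + ((-1/3 - 133) + 122)) = sqrt(459 + (-400/3 + 122)) = sqrt(459 - 34/3) = sqrt(1343/3) = sqrt(4029)/3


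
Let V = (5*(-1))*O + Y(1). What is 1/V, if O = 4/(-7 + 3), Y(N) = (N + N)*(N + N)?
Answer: ⅑ ≈ 0.11111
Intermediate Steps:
Y(N) = 4*N² (Y(N) = (2*N)*(2*N) = 4*N²)
O = -1 (O = 4/(-4) = 4*(-¼) = -1)
V = 9 (V = (5*(-1))*(-1) + 4*1² = -5*(-1) + 4*1 = 5 + 4 = 9)
1/V = 1/9 = ⅑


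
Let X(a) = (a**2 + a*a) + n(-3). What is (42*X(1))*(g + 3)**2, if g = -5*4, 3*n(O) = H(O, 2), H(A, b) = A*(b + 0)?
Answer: 0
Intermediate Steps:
H(A, b) = A*b
n(O) = 2*O/3 (n(O) = (O*2)/3 = (2*O)/3 = 2*O/3)
g = -20
X(a) = -2 + 2*a**2 (X(a) = (a**2 + a*a) + (2/3)*(-3) = (a**2 + a**2) - 2 = 2*a**2 - 2 = -2 + 2*a**2)
(42*X(1))*(g + 3)**2 = (42*(-2 + 2*1**2))*(-20 + 3)**2 = (42*(-2 + 2*1))*(-17)**2 = (42*(-2 + 2))*289 = (42*0)*289 = 0*289 = 0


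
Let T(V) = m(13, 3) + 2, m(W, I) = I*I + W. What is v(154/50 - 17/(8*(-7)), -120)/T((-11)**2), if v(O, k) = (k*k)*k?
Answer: -72000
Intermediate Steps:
m(W, I) = W + I**2 (m(W, I) = I**2 + W = W + I**2)
v(O, k) = k**3 (v(O, k) = k**2*k = k**3)
T(V) = 24 (T(V) = (13 + 3**2) + 2 = (13 + 9) + 2 = 22 + 2 = 24)
v(154/50 - 17/(8*(-7)), -120)/T((-11)**2) = (-120)**3/24 = -1728000*1/24 = -72000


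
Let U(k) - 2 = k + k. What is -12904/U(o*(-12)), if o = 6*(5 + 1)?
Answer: 6452/431 ≈ 14.970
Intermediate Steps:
o = 36 (o = 6*6 = 36)
U(k) = 2 + 2*k (U(k) = 2 + (k + k) = 2 + 2*k)
-12904/U(o*(-12)) = -12904/(2 + 2*(36*(-12))) = -12904/(2 + 2*(-432)) = -12904/(2 - 864) = -12904/(-862) = -12904*(-1/862) = 6452/431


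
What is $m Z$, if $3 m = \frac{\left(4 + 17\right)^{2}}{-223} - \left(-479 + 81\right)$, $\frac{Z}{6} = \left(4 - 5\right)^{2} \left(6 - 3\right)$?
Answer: $\frac{529878}{223} \approx 2376.1$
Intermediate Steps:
$Z = 18$ ($Z = 6 \left(4 - 5\right)^{2} \left(6 - 3\right) = 6 \left(-1\right)^{2} \cdot 3 = 6 \cdot 1 \cdot 3 = 6 \cdot 3 = 18$)
$m = \frac{88313}{669}$ ($m = \frac{\frac{\left(4 + 17\right)^{2}}{-223} - \left(-479 + 81\right)}{3} = \frac{21^{2} \left(- \frac{1}{223}\right) - -398}{3} = \frac{441 \left(- \frac{1}{223}\right) + 398}{3} = \frac{- \frac{441}{223} + 398}{3} = \frac{1}{3} \cdot \frac{88313}{223} = \frac{88313}{669} \approx 132.01$)
$m Z = \frac{88313}{669} \cdot 18 = \frac{529878}{223}$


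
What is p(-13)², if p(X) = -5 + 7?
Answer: 4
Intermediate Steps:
p(X) = 2
p(-13)² = 2² = 4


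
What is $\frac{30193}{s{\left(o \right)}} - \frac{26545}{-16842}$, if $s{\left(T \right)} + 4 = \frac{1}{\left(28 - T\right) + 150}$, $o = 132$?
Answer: $- \frac{2598513949}{342454} \approx -7587.9$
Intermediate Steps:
$s{\left(T \right)} = -4 + \frac{1}{178 - T}$ ($s{\left(T \right)} = -4 + \frac{1}{\left(28 - T\right) + 150} = -4 + \frac{1}{178 - T}$)
$\frac{30193}{s{\left(o \right)}} - \frac{26545}{-16842} = \frac{30193}{\frac{1}{-178 + 132} \left(711 - 528\right)} - \frac{26545}{-16842} = \frac{30193}{\frac{1}{-46} \left(711 - 528\right)} - - \frac{26545}{16842} = \frac{30193}{\left(- \frac{1}{46}\right) 183} + \frac{26545}{16842} = \frac{30193}{- \frac{183}{46}} + \frac{26545}{16842} = 30193 \left(- \frac{46}{183}\right) + \frac{26545}{16842} = - \frac{1388878}{183} + \frac{26545}{16842} = - \frac{2598513949}{342454}$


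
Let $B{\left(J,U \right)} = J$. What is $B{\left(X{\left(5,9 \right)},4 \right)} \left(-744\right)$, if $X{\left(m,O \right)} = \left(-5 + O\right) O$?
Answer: $-26784$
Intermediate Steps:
$X{\left(m,O \right)} = O \left(-5 + O\right)$
$B{\left(X{\left(5,9 \right)},4 \right)} \left(-744\right) = 9 \left(-5 + 9\right) \left(-744\right) = 9 \cdot 4 \left(-744\right) = 36 \left(-744\right) = -26784$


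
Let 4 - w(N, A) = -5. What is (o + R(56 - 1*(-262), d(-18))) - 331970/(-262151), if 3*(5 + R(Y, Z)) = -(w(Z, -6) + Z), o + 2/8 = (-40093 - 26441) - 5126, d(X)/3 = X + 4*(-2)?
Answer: -75123022039/1048604 ≈ -71641.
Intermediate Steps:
w(N, A) = 9 (w(N, A) = 4 - 1*(-5) = 4 + 5 = 9)
d(X) = -24 + 3*X (d(X) = 3*(X + 4*(-2)) = 3*(X - 8) = 3*(-8 + X) = -24 + 3*X)
o = -286641/4 (o = -¼ + ((-40093 - 26441) - 5126) = -¼ + (-66534 - 5126) = -¼ - 71660 = -286641/4 ≈ -71660.)
R(Y, Z) = -8 - Z/3 (R(Y, Z) = -5 + (-(9 + Z))/3 = -5 + (-9 - Z)/3 = -5 + (-3 - Z/3) = -8 - Z/3)
(o + R(56 - 1*(-262), d(-18))) - 331970/(-262151) = (-286641/4 + (-8 - (-24 + 3*(-18))/3)) - 331970/(-262151) = (-286641/4 + (-8 - (-24 - 54)/3)) - 331970*(-1/262151) = (-286641/4 + (-8 - ⅓*(-78))) + 331970/262151 = (-286641/4 + (-8 + 26)) + 331970/262151 = (-286641/4 + 18) + 331970/262151 = -286569/4 + 331970/262151 = -75123022039/1048604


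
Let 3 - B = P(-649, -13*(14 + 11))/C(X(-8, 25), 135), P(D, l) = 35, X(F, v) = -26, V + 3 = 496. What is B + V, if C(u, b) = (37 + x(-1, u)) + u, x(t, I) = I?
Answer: 1495/3 ≈ 498.33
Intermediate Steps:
V = 493 (V = -3 + 496 = 493)
C(u, b) = 37 + 2*u (C(u, b) = (37 + u) + u = 37 + 2*u)
B = 16/3 (B = 3 - 35/(37 + 2*(-26)) = 3 - 35/(37 - 52) = 3 - 35/(-15) = 3 - 35*(-1)/15 = 3 - 1*(-7/3) = 3 + 7/3 = 16/3 ≈ 5.3333)
B + V = 16/3 + 493 = 1495/3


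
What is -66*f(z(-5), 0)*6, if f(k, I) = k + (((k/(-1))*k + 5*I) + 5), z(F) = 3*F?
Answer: 93060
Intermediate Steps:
f(k, I) = 5 + k - k² + 5*I (f(k, I) = k + (((k*(-1))*k + 5*I) + 5) = k + (((-k)*k + 5*I) + 5) = k + ((-k² + 5*I) + 5) = k + (5 - k² + 5*I) = 5 + k - k² + 5*I)
-66*f(z(-5), 0)*6 = -66*(5 + 3*(-5) - (3*(-5))² + 5*0)*6 = -66*(5 - 15 - 1*(-15)² + 0)*6 = -66*(5 - 15 - 1*225 + 0)*6 = -66*(5 - 15 - 225 + 0)*6 = -66*(-235)*6 = 15510*6 = 93060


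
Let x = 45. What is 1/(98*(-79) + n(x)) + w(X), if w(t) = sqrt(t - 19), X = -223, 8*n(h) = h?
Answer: -8/61891 + 11*I*sqrt(2) ≈ -0.00012926 + 15.556*I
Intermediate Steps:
n(h) = h/8
w(t) = sqrt(-19 + t)
1/(98*(-79) + n(x)) + w(X) = 1/(98*(-79) + (1/8)*45) + sqrt(-19 - 223) = 1/(-7742 + 45/8) + sqrt(-242) = 1/(-61891/8) + 11*I*sqrt(2) = -8/61891 + 11*I*sqrt(2)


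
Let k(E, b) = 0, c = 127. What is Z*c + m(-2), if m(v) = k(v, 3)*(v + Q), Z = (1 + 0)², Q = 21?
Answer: 127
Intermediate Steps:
Z = 1 (Z = 1² = 1)
m(v) = 0 (m(v) = 0*(v + 21) = 0*(21 + v) = 0)
Z*c + m(-2) = 1*127 + 0 = 127 + 0 = 127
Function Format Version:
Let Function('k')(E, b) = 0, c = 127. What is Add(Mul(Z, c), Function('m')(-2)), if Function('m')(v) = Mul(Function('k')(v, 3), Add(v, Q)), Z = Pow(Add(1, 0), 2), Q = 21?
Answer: 127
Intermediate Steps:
Z = 1 (Z = Pow(1, 2) = 1)
Function('m')(v) = 0 (Function('m')(v) = Mul(0, Add(v, 21)) = Mul(0, Add(21, v)) = 0)
Add(Mul(Z, c), Function('m')(-2)) = Add(Mul(1, 127), 0) = Add(127, 0) = 127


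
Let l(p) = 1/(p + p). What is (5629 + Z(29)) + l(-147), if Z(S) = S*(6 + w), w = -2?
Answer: 1689029/294 ≈ 5745.0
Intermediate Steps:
l(p) = 1/(2*p)
Z(S) = 4*S (Z(S) = S*(6 - 2) = S*4 = 4*S)
(5629 + Z(29)) + l(-147) = (5629 + 4*29) + (½)/(-147) = (5629 + 116) + (½)*(-1/147) = 5745 - 1/294 = 1689029/294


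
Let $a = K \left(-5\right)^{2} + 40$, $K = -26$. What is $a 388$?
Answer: $-236680$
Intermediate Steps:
$a = -610$ ($a = - 26 \left(-5\right)^{2} + 40 = \left(-26\right) 25 + 40 = -650 + 40 = -610$)
$a 388 = \left(-610\right) 388 = -236680$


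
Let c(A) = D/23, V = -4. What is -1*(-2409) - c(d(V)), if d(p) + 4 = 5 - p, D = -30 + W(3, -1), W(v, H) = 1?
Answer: 55436/23 ≈ 2410.3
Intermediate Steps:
D = -29 (D = -30 + 1 = -29)
d(p) = 1 - p (d(p) = -4 + (5 - p) = 1 - p)
c(A) = -29/23
-1*(-2409) - c(d(V)) = -1*(-2409) - 1*(-29/23) = 2409 + 29/23 = 55436/23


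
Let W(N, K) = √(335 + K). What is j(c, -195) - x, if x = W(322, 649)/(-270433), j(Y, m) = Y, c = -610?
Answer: -610 + 2*√246/270433 ≈ -610.00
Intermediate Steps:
x = -2*√246/270433 (x = √(335 + 649)/(-270433) = √984*(-1/270433) = (2*√246)*(-1/270433) = -2*√246/270433 ≈ -0.00011599)
j(c, -195) - x = -610 - (-2)*√246/270433 = -610 + 2*√246/270433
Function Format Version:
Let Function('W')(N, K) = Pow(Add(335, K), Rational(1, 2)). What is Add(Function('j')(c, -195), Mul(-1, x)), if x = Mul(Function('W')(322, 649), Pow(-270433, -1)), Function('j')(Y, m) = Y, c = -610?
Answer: Add(-610, Mul(Rational(2, 270433), Pow(246, Rational(1, 2)))) ≈ -610.00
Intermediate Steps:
x = Mul(Rational(-2, 270433), Pow(246, Rational(1, 2))) (x = Mul(Pow(Add(335, 649), Rational(1, 2)), Pow(-270433, -1)) = Mul(Pow(984, Rational(1, 2)), Rational(-1, 270433)) = Mul(Mul(2, Pow(246, Rational(1, 2))), Rational(-1, 270433)) = Mul(Rational(-2, 270433), Pow(246, Rational(1, 2))) ≈ -0.00011599)
Add(Function('j')(c, -195), Mul(-1, x)) = Add(-610, Mul(-1, Mul(Rational(-2, 270433), Pow(246, Rational(1, 2))))) = Add(-610, Mul(Rational(2, 270433), Pow(246, Rational(1, 2))))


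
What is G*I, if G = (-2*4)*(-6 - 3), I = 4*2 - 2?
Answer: 432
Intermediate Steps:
I = 6 (I = 8 - 2 = 6)
G = 72 (G = -8*(-9) = 72)
G*I = 72*6 = 432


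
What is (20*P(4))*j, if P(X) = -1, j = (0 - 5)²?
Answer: -500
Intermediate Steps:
j = 25 (j = (-5)² = 25)
(20*P(4))*j = (20*(-1))*25 = -20*25 = -500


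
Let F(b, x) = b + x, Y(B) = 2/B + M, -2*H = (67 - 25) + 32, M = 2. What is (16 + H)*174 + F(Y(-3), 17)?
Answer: -10907/3 ≈ -3635.7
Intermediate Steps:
H = -37 (H = -((67 - 25) + 32)/2 = -(42 + 32)/2 = -½*74 = -37)
Y(B) = 2 + 2/B (Y(B) = 2/B + 2 = 2 + 2/B)
(16 + H)*174 + F(Y(-3), 17) = (16 - 37)*174 + ((2 + 2/(-3)) + 17) = -21*174 + ((2 + 2*(-⅓)) + 17) = -3654 + ((2 - ⅔) + 17) = -3654 + (4/3 + 17) = -3654 + 55/3 = -10907/3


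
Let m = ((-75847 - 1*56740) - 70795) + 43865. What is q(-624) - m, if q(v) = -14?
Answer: 159503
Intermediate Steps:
m = -159517 (m = ((-75847 - 56740) - 70795) + 43865 = (-132587 - 70795) + 43865 = -203382 + 43865 = -159517)
q(-624) - m = -14 - 1*(-159517) = -14 + 159517 = 159503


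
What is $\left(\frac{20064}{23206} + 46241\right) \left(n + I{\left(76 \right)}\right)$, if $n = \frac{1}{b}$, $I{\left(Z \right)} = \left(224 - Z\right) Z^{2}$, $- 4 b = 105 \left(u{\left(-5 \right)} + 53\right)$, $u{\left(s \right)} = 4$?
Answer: $\frac{549020650504063396}{13888791} \approx 3.953 \cdot 10^{10}$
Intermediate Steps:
$b = - \frac{5985}{4}$ ($b = - \frac{105 \left(4 + 53\right)}{4} = - \frac{105 \cdot 57}{4} = \left(- \frac{1}{4}\right) 5985 = - \frac{5985}{4} \approx -1496.3$)
$I{\left(Z \right)} = Z^{2} \left(224 - Z\right)$
$n = - \frac{4}{5985}$ ($n = \frac{1}{- \frac{5985}{4}} = - \frac{4}{5985} \approx -0.00066834$)
$\left(\frac{20064}{23206} + 46241\right) \left(n + I{\left(76 \right)}\right) = \left(\frac{20064}{23206} + 46241\right) \left(- \frac{4}{5985} + 76^{2} \left(224 - 76\right)\right) = \left(20064 \cdot \frac{1}{23206} + 46241\right) \left(- \frac{4}{5985} + 5776 \left(224 - 76\right)\right) = \left(\frac{10032}{11603} + 46241\right) \left(- \frac{4}{5985} + 5776 \cdot 148\right) = \frac{536544355 \left(- \frac{4}{5985} + 854848\right)}{11603} = \frac{536544355}{11603} \cdot \frac{5116265276}{5985} = \frac{549020650504063396}{13888791}$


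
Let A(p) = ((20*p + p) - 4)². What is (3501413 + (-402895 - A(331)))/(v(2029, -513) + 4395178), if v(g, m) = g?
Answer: -45162291/4397207 ≈ -10.271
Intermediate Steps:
A(p) = (-4 + 21*p)² (A(p) = (21*p - 4)² = (-4 + 21*p)²)
(3501413 + (-402895 - A(331)))/(v(2029, -513) + 4395178) = (3501413 + (-402895 - (-4 + 21*331)²))/(2029 + 4395178) = (3501413 + (-402895 - (-4 + 6951)²))/4397207 = (3501413 + (-402895 - 1*6947²))*(1/4397207) = (3501413 + (-402895 - 1*48260809))*(1/4397207) = (3501413 + (-402895 - 48260809))*(1/4397207) = (3501413 - 48663704)*(1/4397207) = -45162291*1/4397207 = -45162291/4397207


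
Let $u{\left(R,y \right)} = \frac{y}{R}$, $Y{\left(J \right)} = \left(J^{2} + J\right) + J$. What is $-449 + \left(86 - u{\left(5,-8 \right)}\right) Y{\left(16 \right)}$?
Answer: $\frac{123899}{5} \approx 24780.0$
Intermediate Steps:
$Y{\left(J \right)} = J^{2} + 2 J$ ($Y{\left(J \right)} = \left(J + J^{2}\right) + J = J^{2} + 2 J$)
$-449 + \left(86 - u{\left(5,-8 \right)}\right) Y{\left(16 \right)} = -449 + \left(86 - - \frac{8}{5}\right) 16 \left(2 + 16\right) = -449 + \left(86 - \left(-8\right) \frac{1}{5}\right) 16 \cdot 18 = -449 + \left(86 - - \frac{8}{5}\right) 288 = -449 + \left(86 + \frac{8}{5}\right) 288 = -449 + \frac{438}{5} \cdot 288 = -449 + \frac{126144}{5} = \frac{123899}{5}$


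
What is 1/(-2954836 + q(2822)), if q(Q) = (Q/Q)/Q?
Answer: -2822/8338547191 ≈ -3.3843e-7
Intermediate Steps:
q(Q) = 1/Q
1/(-2954836 + q(2822)) = 1/(-2954836 + 1/2822) = 1/(-8338547191/2822) = -2822/8338547191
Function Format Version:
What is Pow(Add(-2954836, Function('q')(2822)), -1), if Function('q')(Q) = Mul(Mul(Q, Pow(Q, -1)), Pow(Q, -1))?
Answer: Rational(-2822, 8338547191) ≈ -3.3843e-7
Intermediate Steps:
Function('q')(Q) = Pow(Q, -1) (Function('q')(Q) = Mul(1, Pow(Q, -1)) = Pow(Q, -1))
Pow(Add(-2954836, Function('q')(2822)), -1) = Pow(Add(-2954836, Pow(2822, -1)), -1) = Pow(Add(-2954836, Rational(1, 2822)), -1) = Pow(Rational(-8338547191, 2822), -1) = Rational(-2822, 8338547191)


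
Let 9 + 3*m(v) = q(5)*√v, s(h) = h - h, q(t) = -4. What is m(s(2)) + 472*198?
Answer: 93453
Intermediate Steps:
s(h) = 0
m(v) = -3 - 4*√v/3 (m(v) = -3 + (-4*√v)/3 = -3 - 4*√v/3)
m(s(2)) + 472*198 = (-3 - 4*√0/3) + 472*198 = (-3 - 4/3*0) + 93456 = (-3 + 0) + 93456 = -3 + 93456 = 93453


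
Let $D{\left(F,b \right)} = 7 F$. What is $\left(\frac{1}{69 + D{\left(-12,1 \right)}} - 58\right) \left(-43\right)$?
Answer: $\frac{37453}{15} \approx 2496.9$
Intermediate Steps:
$\left(\frac{1}{69 + D{\left(-12,1 \right)}} - 58\right) \left(-43\right) = \left(\frac{1}{69 + 7 \left(-12\right)} - 58\right) \left(-43\right) = \left(\frac{1}{69 - 84} - 58\right) \left(-43\right) = \left(\frac{1}{-15} - 58\right) \left(-43\right) = \left(- \frac{1}{15} - 58\right) \left(-43\right) = \left(- \frac{871}{15}\right) \left(-43\right) = \frac{37453}{15}$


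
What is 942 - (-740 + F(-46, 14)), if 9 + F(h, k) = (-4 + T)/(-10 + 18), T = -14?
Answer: 6773/4 ≈ 1693.3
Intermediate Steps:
F(h, k) = -45/4 (F(h, k) = -9 + (-4 - 14)/(-10 + 18) = -9 - 18/8 = -9 - 18*⅛ = -9 - 9/4 = -45/4)
942 - (-740 + F(-46, 14)) = 942 - (-740 - 45/4) = 942 - 1*(-3005/4) = 942 + 3005/4 = 6773/4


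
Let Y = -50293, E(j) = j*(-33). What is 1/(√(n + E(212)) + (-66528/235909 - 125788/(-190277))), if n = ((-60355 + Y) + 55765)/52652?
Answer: 40215860144815565198369296/742334945839323497837663674467 - 20149376426515934448490*I*√193974324953/742334945839323497837663674467 ≈ 5.4175e-5 - 0.011955*I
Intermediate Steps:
E(j) = -33*j
n = -54883/52652 (n = ((-60355 - 50293) + 55765)/52652 = (-110648 + 55765)*(1/52652) = -54883*1/52652 = -54883/52652 ≈ -1.0424)
1/(√(n + E(212)) + (-66528/235909 - 125788/(-190277))) = 1/(√(-54883/52652 - 33*212) + (-66528/235909 - 125788/(-190277))) = 1/(√(-54883/52652 - 6996) + (-66528*1/235909 - 125788*(-1/190277))) = 1/(√(-368408275/52652) + (-66528/235909 + 125788/190277)) = 1/(5*I*√193974324953/26326 + 17015773036/44888056793) = 1/(17015773036/44888056793 + 5*I*√193974324953/26326)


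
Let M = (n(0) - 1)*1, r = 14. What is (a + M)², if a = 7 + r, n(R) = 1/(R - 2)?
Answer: 1521/4 ≈ 380.25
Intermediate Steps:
n(R) = 1/(-2 + R)
M = -3/2 (M = (1/(-2 + 0) - 1)*1 = (1/(-2) - 1)*1 = (-½ - 1)*1 = -3/2*1 = -3/2 ≈ -1.5000)
a = 21 (a = 7 + 14 = 21)
(a + M)² = (21 - 3/2)² = (39/2)² = 1521/4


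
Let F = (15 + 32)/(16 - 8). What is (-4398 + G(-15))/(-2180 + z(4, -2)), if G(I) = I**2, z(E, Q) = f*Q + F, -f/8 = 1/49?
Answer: 545272/284043 ≈ 1.9197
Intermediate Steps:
F = 47/8 ≈ 5.8750
f = -8/49 ≈ -0.16327
z(E, Q) = 47/8 - 8*Q/49 (z(E, Q) = -8*Q/49 + 47/8 = 47/8 - 8*Q/49)
(-4398 + G(-15))/(-2180 + z(4, -2)) = (-4398 + (-15)**2)/(-2180 + (47/8 - 8/49*(-2))) = (-4398 + 225)/(-2180 + (47/8 + 16/49)) = -4173/(-2180 + 2431/392) = -4173/(-852129/392) = -4173*(-392/852129) = 545272/284043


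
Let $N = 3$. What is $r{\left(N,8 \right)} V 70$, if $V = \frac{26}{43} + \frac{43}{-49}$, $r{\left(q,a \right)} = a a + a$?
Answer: $- \frac{414000}{301} \approx -1375.4$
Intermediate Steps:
$r{\left(q,a \right)} = a + a^{2}$ ($r{\left(q,a \right)} = a^{2} + a = a + a^{2}$)
$V = - \frac{575}{2107}$ ($V = 26 \cdot \frac{1}{43} + 43 \left(- \frac{1}{49}\right) = \frac{26}{43} - \frac{43}{49} = - \frac{575}{2107} \approx -0.2729$)
$r{\left(N,8 \right)} V 70 = 8 \left(1 + 8\right) \left(- \frac{575}{2107}\right) 70 = 8 \cdot 9 \left(- \frac{575}{2107}\right) 70 = 72 \left(- \frac{575}{2107}\right) 70 = \left(- \frac{41400}{2107}\right) 70 = - \frac{414000}{301}$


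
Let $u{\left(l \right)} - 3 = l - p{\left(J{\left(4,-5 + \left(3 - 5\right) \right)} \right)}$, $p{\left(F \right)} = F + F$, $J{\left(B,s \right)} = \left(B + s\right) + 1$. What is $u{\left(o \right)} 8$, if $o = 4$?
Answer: $88$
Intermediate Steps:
$J{\left(B,s \right)} = 1 + B + s$
$p{\left(F \right)} = 2 F$
$u{\left(l \right)} = 7 + l$ ($u{\left(l \right)} = 3 + \left(l - 2 \left(1 + 4 + \left(-5 + \left(3 - 5\right)\right)\right)\right) = 3 + \left(l - 2 \left(1 + 4 - 7\right)\right) = 3 + \left(l - 2 \left(-2\right)\right) = 3 + \left(l - -4\right) = 3 + \left(l + 4\right) = 3 + \left(4 + l\right) = 7 + l$)
$u{\left(o \right)} 8 = \left(7 + 4\right) 8 = 11 \cdot 8 = 88$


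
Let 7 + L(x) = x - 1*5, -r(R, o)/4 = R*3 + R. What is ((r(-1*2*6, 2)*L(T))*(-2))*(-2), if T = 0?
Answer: -9216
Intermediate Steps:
r(R, o) = -16*R (r(R, o) = -4*(R*3 + R) = -4*(3*R + R) = -16*R)
L(x) = -12 + x (L(x) = -7 + (x - 1*5) = -7 + (x - 5) = -7 + (-5 + x) = -12 + x)
((r(-1*2*6, 2)*L(T))*(-2))*(-2) = (((-16*(-1*2)*6)*(-12 + 0))*(-2))*(-2) = ((-(-32)*6*(-12))*(-2))*(-2) = ((-16*(-12)*(-12))*(-2))*(-2) = ((192*(-12))*(-2))*(-2) = -2304*(-2)*(-2) = 4608*(-2) = -9216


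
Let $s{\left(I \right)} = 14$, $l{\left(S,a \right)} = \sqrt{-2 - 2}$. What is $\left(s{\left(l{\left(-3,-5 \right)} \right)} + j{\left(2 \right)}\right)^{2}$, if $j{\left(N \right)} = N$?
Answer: $256$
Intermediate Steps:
$l{\left(S,a \right)} = 2 i$ ($l{\left(S,a \right)} = \sqrt{-4} = 2 i$)
$\left(s{\left(l{\left(-3,-5 \right)} \right)} + j{\left(2 \right)}\right)^{2} = \left(14 + 2\right)^{2} = 16^{2} = 256$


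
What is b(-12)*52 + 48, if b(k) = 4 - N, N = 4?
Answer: 48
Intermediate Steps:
b(k) = 0 (b(k) = 4 - 1*4 = 4 - 4 = 0)
b(-12)*52 + 48 = 0*52 + 48 = 0 + 48 = 48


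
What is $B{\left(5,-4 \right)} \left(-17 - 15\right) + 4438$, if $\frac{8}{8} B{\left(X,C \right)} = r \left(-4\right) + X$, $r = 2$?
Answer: $4534$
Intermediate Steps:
$B{\left(X,C \right)} = -8 + X$ ($B{\left(X,C \right)} = 2 \left(-4\right) + X = -8 + X$)
$B{\left(5,-4 \right)} \left(-17 - 15\right) + 4438 = \left(-8 + 5\right) \left(-17 - 15\right) + 4438 = \left(-3\right) \left(-32\right) + 4438 = 96 + 4438 = 4534$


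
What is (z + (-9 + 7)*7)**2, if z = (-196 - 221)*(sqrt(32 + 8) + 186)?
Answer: 6024991336 + 129396768*sqrt(10) ≈ 6.4342e+9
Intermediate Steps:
z = -77562 - 834*sqrt(10) (z = -417*(sqrt(40) + 186) = -417*(2*sqrt(10) + 186) = -417*(186 + 2*sqrt(10)) = -77562 - 834*sqrt(10) ≈ -80199.)
(z + (-9 + 7)*7)**2 = ((-77562 - 834*sqrt(10)) + (-9 + 7)*7)**2 = ((-77562 - 834*sqrt(10)) - 2*7)**2 = ((-77562 - 834*sqrt(10)) - 14)**2 = (-77576 - 834*sqrt(10))**2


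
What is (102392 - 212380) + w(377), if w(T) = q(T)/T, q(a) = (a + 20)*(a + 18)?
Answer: -41308661/377 ≈ -1.0957e+5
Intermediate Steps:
q(a) = (18 + a)*(20 + a) (q(a) = (20 + a)*(18 + a) = (18 + a)*(20 + a))
w(T) = (360 + T² + 38*T)/T
(102392 - 212380) + w(377) = (102392 - 212380) + (38 + 377 + 360/377) = -109988 + (38 + 377 + 360*(1/377)) = -109988 + (38 + 377 + 360/377) = -109988 + 156815/377 = -41308661/377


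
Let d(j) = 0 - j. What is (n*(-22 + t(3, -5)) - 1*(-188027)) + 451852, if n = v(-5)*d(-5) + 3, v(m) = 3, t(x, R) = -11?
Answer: 639285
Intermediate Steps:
d(j) = -j
n = 18 (n = 3*(-1*(-5)) + 3 = 3*5 + 3 = 15 + 3 = 18)
(n*(-22 + t(3, -5)) - 1*(-188027)) + 451852 = (18*(-22 - 11) - 1*(-188027)) + 451852 = (18*(-33) + 188027) + 451852 = (-594 + 188027) + 451852 = 187433 + 451852 = 639285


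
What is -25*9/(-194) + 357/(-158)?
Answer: -8427/7663 ≈ -1.0997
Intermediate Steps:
-25*9/(-194) + 357/(-158) = -225*(-1/194) + 357*(-1/158) = 225/194 - 357/158 = -8427/7663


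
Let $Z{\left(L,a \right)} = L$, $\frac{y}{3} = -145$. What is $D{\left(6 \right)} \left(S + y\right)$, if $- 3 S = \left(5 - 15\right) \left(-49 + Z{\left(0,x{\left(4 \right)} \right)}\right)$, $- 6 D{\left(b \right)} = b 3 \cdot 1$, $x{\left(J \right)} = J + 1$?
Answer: $1795$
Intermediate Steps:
$y = -435$ ($y = 3 \left(-145\right) = -435$)
$x{\left(J \right)} = 1 + J$
$D{\left(b \right)} = - \frac{b}{2}$ ($D{\left(b \right)} = - \frac{b 3 \cdot 1}{6} = - \frac{3 b 1}{6} = - \frac{3 b}{6} = - \frac{b}{2}$)
$S = - \frac{490}{3}$ ($S = - \frac{\left(5 - 15\right) \left(-49 + 0\right)}{3} = - \frac{\left(-10\right) \left(-49\right)}{3} = \left(- \frac{1}{3}\right) 490 = - \frac{490}{3} \approx -163.33$)
$D{\left(6 \right)} \left(S + y\right) = \left(- \frac{1}{2}\right) 6 \left(- \frac{490}{3} - 435\right) = \left(-3\right) \left(- \frac{1795}{3}\right) = 1795$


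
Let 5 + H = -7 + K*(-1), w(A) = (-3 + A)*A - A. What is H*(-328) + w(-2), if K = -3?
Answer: 2964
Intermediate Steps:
w(A) = -A + A*(-3 + A) (w(A) = A*(-3 + A) - A = -A + A*(-3 + A))
H = -9 (H = -5 + (-7 - 3*(-1)) = -5 + (-7 + 3) = -5 - 4 = -9)
H*(-328) + w(-2) = -9*(-328) - 2*(-4 - 2) = 2952 - 2*(-6) = 2952 + 12 = 2964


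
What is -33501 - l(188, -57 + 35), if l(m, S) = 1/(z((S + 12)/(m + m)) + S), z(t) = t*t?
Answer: -26048432699/777543 ≈ -33501.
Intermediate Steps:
z(t) = t**2
l(m, S) = 1/(S + (12 + S)**2/(4*m**2)) (l(m, S) = 1/(((S + 12)/(m + m))**2 + S) = 1/(((12 + S)/((2*m)))**2 + S) = 1/(((12 + S)*(1/(2*m)))**2 + S) = 1/(((12 + S)/(2*m))**2 + S) = 1/((12 + S)**2/(4*m**2) + S) = 1/(S + (12 + S)**2/(4*m**2)))
-33501 - l(188, -57 + 35) = -33501 - 4*188**2/((12 + (-57 + 35))**2 + 4*(-57 + 35)*188**2) = -33501 - 4*35344/((12 - 22)**2 + 4*(-22)*35344) = -33501 - 4*35344/((-10)**2 - 3110272) = -33501 - 4*35344/(100 - 3110272) = -33501 - 4*35344/(-3110172) = -33501 - 4*35344*(-1)/3110172 = -33501 - 1*(-35344/777543) = -33501 + 35344/777543 = -26048432699/777543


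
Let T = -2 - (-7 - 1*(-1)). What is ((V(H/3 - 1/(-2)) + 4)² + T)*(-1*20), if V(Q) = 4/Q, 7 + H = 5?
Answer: -8080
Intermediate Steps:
H = -2 (H = -7 + 5 = -2)
T = 4 (T = -2 - (-7 + 1) = -2 - 1*(-6) = -2 + 6 = 4)
((V(H/3 - 1/(-2)) + 4)² + T)*(-1*20) = ((4/(-2/3 - 1/(-2)) + 4)² + 4)*(-1*20) = ((4/(-2*⅓ - 1*(-½)) + 4)² + 4)*(-20) = ((4/(-⅔ + ½) + 4)² + 4)*(-20) = ((4/(-⅙) + 4)² + 4)*(-20) = ((4*(-6) + 4)² + 4)*(-20) = ((-24 + 4)² + 4)*(-20) = ((-20)² + 4)*(-20) = (400 + 4)*(-20) = 404*(-20) = -8080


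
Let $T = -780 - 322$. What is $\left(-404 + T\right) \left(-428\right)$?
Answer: $644568$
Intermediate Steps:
$T = -1102$
$\left(-404 + T\right) \left(-428\right) = \left(-404 - 1102\right) \left(-428\right) = \left(-1506\right) \left(-428\right) = 644568$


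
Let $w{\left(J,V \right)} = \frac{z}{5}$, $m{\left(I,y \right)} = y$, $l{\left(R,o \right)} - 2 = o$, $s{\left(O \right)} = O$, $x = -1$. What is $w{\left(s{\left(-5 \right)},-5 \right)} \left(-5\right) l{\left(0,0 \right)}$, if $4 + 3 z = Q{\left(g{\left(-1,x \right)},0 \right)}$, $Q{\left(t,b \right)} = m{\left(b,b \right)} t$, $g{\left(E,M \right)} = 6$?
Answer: $\frac{8}{3} \approx 2.6667$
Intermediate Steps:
$l{\left(R,o \right)} = 2 + o$
$Q{\left(t,b \right)} = b t$
$z = - \frac{4}{3}$ ($z = - \frac{4}{3} + \frac{0 \cdot 6}{3} = - \frac{4}{3} + \frac{1}{3} \cdot 0 = - \frac{4}{3} + 0 = - \frac{4}{3} \approx -1.3333$)
$w{\left(J,V \right)} = - \frac{4}{15}$ ($w{\left(J,V \right)} = - \frac{4}{3 \cdot 5} = \left(- \frac{4}{3}\right) \frac{1}{5} = - \frac{4}{15}$)
$w{\left(s{\left(-5 \right)},-5 \right)} \left(-5\right) l{\left(0,0 \right)} = \left(- \frac{4}{15}\right) \left(-5\right) \left(2 + 0\right) = \frac{4}{3} \cdot 2 = \frac{8}{3}$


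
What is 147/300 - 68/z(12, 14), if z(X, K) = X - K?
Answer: 3449/100 ≈ 34.490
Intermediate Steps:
147/300 - 68/z(12, 14) = 147/300 - 68/(12 - 1*14) = 147*(1/300) - 68/(12 - 14) = 49/100 - 68/(-2) = 49/100 - 68*(-½) = 49/100 + 34 = 3449/100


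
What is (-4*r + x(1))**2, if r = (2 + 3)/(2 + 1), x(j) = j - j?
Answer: 400/9 ≈ 44.444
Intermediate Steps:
x(j) = 0
r = 5/3 ≈ 1.6667
(-4*r + x(1))**2 = (-4*5/3 + 0)**2 = (-20/3 + 0)**2 = (-20/3)**2 = 400/9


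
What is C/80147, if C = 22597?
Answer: 22597/80147 ≈ 0.28194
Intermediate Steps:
C/80147 = 22597/80147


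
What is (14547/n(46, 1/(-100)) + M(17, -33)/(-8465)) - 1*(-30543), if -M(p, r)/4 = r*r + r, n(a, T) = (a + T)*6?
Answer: 1191127095931/38930535 ≈ 30596.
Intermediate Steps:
n(a, T) = 6*T + 6*a (n(a, T) = (T + a)*6 = 6*T + 6*a)
M(p, r) = -4*r - 4*r**2 (M(p, r) = -4*(r*r + r) = -4*(r**2 + r) = -4*(r + r**2) = -4*r - 4*r**2)
(14547/n(46, 1/(-100)) + M(17, -33)/(-8465)) - 1*(-30543) = (14547/(6/(-100) + 6*46) - 4*(-33)*(1 - 33)/(-8465)) - 1*(-30543) = (14547/(6*(-1/100) + 276) - 4*(-33)*(-32)*(-1/8465)) + 30543 = (14547/(-3/50 + 276) - 4224*(-1/8465)) + 30543 = (14547/(13797/50) + 4224/8465) + 30543 = (14547*(50/13797) + 4224/8465) + 30543 = (242450/4599 + 4224/8465) + 30543 = 2071765426/38930535 + 30543 = 1191127095931/38930535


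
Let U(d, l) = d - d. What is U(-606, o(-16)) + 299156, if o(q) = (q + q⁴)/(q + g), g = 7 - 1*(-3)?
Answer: 299156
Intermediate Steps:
g = 10 (g = 7 + 3 = 10)
o(q) = (q + q⁴)/(10 + q) (o(q) = (q + q⁴)/(q + 10) = (q + q⁴)/(10 + q))
U(d, l) = 0
U(-606, o(-16)) + 299156 = 0 + 299156 = 299156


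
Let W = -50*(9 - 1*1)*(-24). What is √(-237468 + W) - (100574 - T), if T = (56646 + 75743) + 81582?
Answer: 113397 + 2*I*√56967 ≈ 1.134e+5 + 477.35*I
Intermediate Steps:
W = 9600 (W = -50*(9 - 1)*(-24) = -50*8*(-24) = -400*(-24) = 9600)
T = 213971 (T = 132389 + 81582 = 213971)
√(-237468 + W) - (100574 - T) = √(-237468 + 9600) - (100574 - 1*213971) = √(-227868) - (100574 - 213971) = 2*I*√56967 - 1*(-113397) = 2*I*√56967 + 113397 = 113397 + 2*I*√56967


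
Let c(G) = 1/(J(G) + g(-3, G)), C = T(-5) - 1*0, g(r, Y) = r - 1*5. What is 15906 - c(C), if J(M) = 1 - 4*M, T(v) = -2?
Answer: 15905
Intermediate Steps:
g(r, Y) = -5 + r (g(r, Y) = r - 5 = -5 + r)
C = -2 (C = -2 - 1*0 = -2 + 0 = -2)
c(G) = 1/(-7 - 4*G) (c(G) = 1/((1 - 4*G) + (-5 - 3)) = 1/((1 - 4*G) - 8) = 1/(-7 - 4*G))
15906 - c(C) = 15906 - (-1)/(7 + 4*(-2)) = 15906 - (-1)/(7 - 8) = 15906 - (-1)/(-1) = 15906 - (-1)*(-1) = 15906 - 1*1 = 15906 - 1 = 15905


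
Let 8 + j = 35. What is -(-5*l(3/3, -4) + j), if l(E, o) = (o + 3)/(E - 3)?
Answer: -49/2 ≈ -24.500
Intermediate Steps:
j = 27 (j = -8 + 35 = 27)
l(E, o) = (3 + o)/(-3 + E)
-(-5*l(3/3, -4) + j) = -(-5*(3 - 4)/(-3 + 3/3) + 27) = -(-5*(-1)/(-3 + 3*(1/3)) + 27) = -(-5*(-1)/(-3 + 1) + 27) = -(-5*(-1)/(-2) + 27) = -(-(-5)*(-1)/2 + 27) = -(-5*1/2 + 27) = -(-5/2 + 27) = -1*49/2 = -49/2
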